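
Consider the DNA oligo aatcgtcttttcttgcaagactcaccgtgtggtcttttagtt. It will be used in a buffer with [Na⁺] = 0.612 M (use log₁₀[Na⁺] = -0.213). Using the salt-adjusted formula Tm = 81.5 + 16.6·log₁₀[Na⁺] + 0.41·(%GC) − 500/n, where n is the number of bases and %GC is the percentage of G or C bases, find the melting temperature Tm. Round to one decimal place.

Length n = 42. Base counts: C=9, T=18, G=8, A=7
G+C = 17, so %GC = 17/42 × 100 = 40.476%
Salt term: 16.6 × (-0.213) = -3.536
GC term: 0.41 × 40.476 = 16.595; length term: −500/42 = −11.905
Tm = 81.5 + (-3.536) + 16.595 − 11.905 = 82.654 → 82.7°C

82.7°C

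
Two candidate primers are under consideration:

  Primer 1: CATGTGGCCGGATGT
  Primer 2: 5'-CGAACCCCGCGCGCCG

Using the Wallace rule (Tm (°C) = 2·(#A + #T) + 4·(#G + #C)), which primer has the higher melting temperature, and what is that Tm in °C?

Primer 2, 60°C

Primer 1: A+T=6, G+C=9 → Tm = 2(6)+4(9) = 48°C
Primer 2: A+T=2, G+C=14 → Tm = 2(2)+4(14) = 60°C
48°C vs 60°C → primer 2 is higher.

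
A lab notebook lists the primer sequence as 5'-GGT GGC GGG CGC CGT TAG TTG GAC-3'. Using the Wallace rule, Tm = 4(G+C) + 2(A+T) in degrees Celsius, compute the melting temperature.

82°C

Base counts: G=12, C=5, A=2, T=5
So N_AT = 7 and N_GC = 17.
Tm = 2×7 + 4×17 = 82°C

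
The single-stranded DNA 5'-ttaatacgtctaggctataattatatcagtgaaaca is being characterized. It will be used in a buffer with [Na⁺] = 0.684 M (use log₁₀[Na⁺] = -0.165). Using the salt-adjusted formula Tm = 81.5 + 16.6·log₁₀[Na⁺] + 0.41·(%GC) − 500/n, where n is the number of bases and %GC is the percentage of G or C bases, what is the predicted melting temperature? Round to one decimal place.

76.3°C

Length n = 36. Counting bases: C=5, T=12, A=14, G=5
G+C = 10, so %GC = 10/36 × 100 = 27.778%
Salt term: 16.6 × (-0.165) = -2.739
GC term: 0.41 × 27.778 = 11.389; length term: −500/36 = −13.889
Tm = 81.5 + (-2.739) + 11.389 − 13.889 = 76.261 → 76.3°C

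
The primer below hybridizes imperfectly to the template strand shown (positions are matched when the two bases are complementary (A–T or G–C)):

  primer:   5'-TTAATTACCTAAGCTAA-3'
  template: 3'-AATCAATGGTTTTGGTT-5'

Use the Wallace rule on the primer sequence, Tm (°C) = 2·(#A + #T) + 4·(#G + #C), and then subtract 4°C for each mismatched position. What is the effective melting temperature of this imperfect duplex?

26°C

Primer base counts: A=7, T=6, G=1, C=3 → A+T=13, G+C=4
Perfect-match Tm = 2(13) + 4(4) = 26 + 16 = 42°C
Mismatches (positions where the bases are not complementary): 4 (at positions 4, 10, 13, 15)
Effective Tm = 42 − 4×4 = 42 − 16 = 26°C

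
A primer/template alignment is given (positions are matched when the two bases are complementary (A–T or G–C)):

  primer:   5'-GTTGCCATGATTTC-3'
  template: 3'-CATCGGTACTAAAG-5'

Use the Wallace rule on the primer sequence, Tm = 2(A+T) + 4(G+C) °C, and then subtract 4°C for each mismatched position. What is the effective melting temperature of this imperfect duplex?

36°C

Primer base counts: A=2, T=6, G=3, C=3 → A+T=8, G+C=6
Perfect-match Tm = 2(8) + 4(6) = 16 + 24 = 40°C
Mismatches (positions where the bases are not complementary): 1 (at position 3)
Effective Tm = 40 − 1×4 = 40 − 4 = 36°C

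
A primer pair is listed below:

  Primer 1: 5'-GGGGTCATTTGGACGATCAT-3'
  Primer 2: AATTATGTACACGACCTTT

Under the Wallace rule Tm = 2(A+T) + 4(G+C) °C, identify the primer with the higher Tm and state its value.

Primer 1, 60°C

Primer 1: A+T=10, G+C=10 → Tm = 2(10)+4(10) = 60°C
Primer 2: A+T=13, G+C=6 → Tm = 2(13)+4(6) = 50°C
60°C vs 50°C → primer 1 is higher.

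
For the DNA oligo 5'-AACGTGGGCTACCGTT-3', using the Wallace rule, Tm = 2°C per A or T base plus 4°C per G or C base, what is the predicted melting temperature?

50°C

Counting bases: A=3, T=4, C=4, G=5
AT pairs contribute 7, GC pairs contribute 9.
Tm = 2×7 + 4×9 = 50°C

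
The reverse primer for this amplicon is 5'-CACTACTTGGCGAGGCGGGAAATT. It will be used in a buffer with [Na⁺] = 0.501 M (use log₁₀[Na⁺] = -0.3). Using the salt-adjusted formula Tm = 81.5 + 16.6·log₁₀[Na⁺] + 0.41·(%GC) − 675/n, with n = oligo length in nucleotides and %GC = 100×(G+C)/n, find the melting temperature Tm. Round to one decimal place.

Length n = 24. Counting bases: G=8, T=5, A=6, C=5
G+C = 13, so %GC = 13/24 × 100 = 54.167%
Salt term: 16.6 × (-0.3) = -4.98
GC term: 0.41 × 54.167 = 22.208; length term: −675/24 = −28.125
Tm = 81.5 + (-4.98) + 22.208 − 28.125 = 70.603 → 70.6°C

70.6°C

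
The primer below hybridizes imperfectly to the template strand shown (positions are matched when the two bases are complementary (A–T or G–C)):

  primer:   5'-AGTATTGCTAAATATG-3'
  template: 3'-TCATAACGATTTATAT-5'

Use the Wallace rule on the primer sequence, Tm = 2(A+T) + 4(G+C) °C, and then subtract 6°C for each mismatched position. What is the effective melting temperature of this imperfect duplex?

34°C

Primer base counts: A=6, T=6, G=3, C=1 → A+T=12, G+C=4
Perfect-match Tm = 2(12) + 4(4) = 24 + 16 = 40°C
Mismatches (positions where the bases are not complementary): 1 (at position 16)
Effective Tm = 40 − 1×6 = 40 − 6 = 34°C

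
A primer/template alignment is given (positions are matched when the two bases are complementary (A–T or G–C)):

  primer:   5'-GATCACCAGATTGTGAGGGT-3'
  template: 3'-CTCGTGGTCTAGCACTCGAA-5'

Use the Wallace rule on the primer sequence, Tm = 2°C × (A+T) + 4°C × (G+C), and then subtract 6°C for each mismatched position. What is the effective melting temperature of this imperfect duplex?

36°C

Primer base counts: A=5, T=5, G=7, C=3 → A+T=10, G+C=10
Perfect-match Tm = 2(10) + 4(10) = 20 + 40 = 60°C
Mismatches (positions where the bases are not complementary): 4 (at positions 3, 12, 18, 19)
Effective Tm = 60 − 4×6 = 60 − 24 = 36°C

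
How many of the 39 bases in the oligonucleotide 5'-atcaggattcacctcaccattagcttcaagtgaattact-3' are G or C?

15

Counting bases: A=12, C=10, T=12, G=5
Total G or C: 5 + 10 = 15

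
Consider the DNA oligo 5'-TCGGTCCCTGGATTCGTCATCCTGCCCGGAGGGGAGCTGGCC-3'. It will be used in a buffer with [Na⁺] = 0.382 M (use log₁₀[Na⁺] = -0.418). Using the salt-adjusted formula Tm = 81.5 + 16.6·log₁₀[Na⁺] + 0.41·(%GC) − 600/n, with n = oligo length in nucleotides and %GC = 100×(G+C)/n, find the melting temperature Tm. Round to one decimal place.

Length n = 42. A=4, C=14, T=9, G=15
G+C = 29, so %GC = 29/42 × 100 = 69.048%
Salt term: 16.6 × (-0.418) = -6.939
GC term: 0.41 × 69.048 = 28.31; length term: −600/42 = −14.286
Tm = 81.5 + (-6.939) + 28.31 − 14.286 = 88.585 → 88.6°C

88.6°C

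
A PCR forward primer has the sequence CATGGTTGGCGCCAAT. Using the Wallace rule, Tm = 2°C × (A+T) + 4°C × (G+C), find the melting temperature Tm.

G=5, T=4, A=3, C=4
AT pairs contribute 7, GC pairs contribute 9.
Tm = 4·9 + 2·7 = 36 + 14 = 50°C

50°C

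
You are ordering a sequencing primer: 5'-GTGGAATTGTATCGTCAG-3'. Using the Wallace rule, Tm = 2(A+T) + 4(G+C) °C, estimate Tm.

A=4, G=6, C=2, T=6
A+T = 10, G+C = 8
Tm = 2(10) + 4(8) = 20 + 32 = 52°C

52°C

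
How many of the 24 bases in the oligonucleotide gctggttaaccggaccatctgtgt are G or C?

13

Base counts: A=4, C=6, T=7, G=7
G+C = 7 + 6 = 13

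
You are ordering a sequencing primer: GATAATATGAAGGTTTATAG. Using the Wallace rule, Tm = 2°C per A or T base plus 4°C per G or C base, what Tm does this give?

50°C

Scanning the sequence gives C=0, G=5, A=8, T=7.
A+T = 15, G+C = 5
Tm = 4·5 + 2·15 = 20 + 30 = 50°C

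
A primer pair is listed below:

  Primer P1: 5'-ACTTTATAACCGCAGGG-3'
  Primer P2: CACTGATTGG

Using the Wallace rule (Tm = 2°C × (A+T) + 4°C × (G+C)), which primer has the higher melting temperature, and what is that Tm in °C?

Primer P1: A+T=9, G+C=8 → Tm = 2(9)+4(8) = 50°C
Primer P2: A+T=5, G+C=5 → Tm = 2(5)+4(5) = 30°C
50°C vs 30°C → primer P1 is higher.

Primer P1, 50°C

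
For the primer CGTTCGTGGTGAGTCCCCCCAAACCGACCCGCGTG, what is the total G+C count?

24

Base counts: T=6, C=14, G=10, A=5
Total G or C: 10 + 14 = 24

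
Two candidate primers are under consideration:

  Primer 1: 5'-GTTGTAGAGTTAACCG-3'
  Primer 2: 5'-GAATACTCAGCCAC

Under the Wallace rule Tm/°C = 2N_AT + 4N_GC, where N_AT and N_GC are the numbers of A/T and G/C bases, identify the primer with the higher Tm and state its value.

Primer 1, 46°C

Primer 1: A+T=9, G+C=7 → Tm = 2(9)+4(7) = 46°C
Primer 2: A+T=7, G+C=7 → Tm = 2(7)+4(7) = 42°C
46°C vs 42°C → primer 1 is higher.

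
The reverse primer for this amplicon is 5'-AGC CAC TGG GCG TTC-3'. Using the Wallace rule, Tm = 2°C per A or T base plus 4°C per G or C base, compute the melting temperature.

Counting bases: G=5, A=2, C=5, T=3
So N_AT = 5 and N_GC = 10.
Tm = 2(5) + 4(10) = 10 + 40 = 50°C

50°C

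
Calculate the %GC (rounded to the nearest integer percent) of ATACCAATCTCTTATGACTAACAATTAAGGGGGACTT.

Base counts: C=7, T=11, A=13, G=6
G+C = 6 + 7 = 13 out of 37 bases
%GC = 13/37 × 100 = 35.14% ≈ 35%

35%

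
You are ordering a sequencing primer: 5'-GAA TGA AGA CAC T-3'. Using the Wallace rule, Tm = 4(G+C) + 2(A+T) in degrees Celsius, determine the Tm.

T=2, A=6, G=3, C=2
AT pairs contribute 8, GC pairs contribute 5.
Tm = 2(8) + 4(5) = 16 + 20 = 36°C

36°C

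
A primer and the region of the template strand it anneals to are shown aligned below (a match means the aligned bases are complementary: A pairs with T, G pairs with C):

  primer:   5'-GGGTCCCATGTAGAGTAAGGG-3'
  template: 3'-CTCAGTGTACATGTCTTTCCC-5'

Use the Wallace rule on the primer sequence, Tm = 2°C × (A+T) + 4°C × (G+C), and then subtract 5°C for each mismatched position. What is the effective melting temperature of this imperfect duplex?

Primer base counts: A=5, T=4, G=9, C=3 → A+T=9, G+C=12
Perfect-match Tm = 2(9) + 4(12) = 18 + 48 = 66°C
Mismatches (positions where the bases are not complementary): 4 (at positions 2, 6, 13, 16)
Effective Tm = 66 − 4×5 = 66 − 20 = 46°C

46°C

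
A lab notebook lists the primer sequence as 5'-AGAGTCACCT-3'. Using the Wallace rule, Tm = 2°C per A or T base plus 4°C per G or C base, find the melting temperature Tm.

G=2, A=3, T=2, C=3
AT pairs contribute 5, GC pairs contribute 5.
Tm = 2(5) + 4(5) = 10 + 20 = 30°C

30°C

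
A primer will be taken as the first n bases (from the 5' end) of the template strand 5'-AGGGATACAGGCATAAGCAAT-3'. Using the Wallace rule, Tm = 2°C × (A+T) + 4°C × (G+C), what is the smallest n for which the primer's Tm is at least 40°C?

First 12 bases: AGGGATACAGGC → Tm = 38°C (< 40°C)
First 13 bases: AGGGATACAGGCA → Tm = 40°C (≥ 40°C)
Each additional base adds 2°C (A/T) or 4°C (G/C), so Tm is non-decreasing in n; n = 13 is the first length to reach 40°C.

n = 13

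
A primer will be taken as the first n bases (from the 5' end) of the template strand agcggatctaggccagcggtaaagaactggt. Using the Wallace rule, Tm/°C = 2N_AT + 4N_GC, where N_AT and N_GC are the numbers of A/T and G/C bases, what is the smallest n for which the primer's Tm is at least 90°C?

First 28 bases: AGCGGATCTAGGCCAGCGGTAAAGAACT → Tm = 86°C (< 90°C)
First 29 bases: AGCGGATCTAGGCCAGCGGTAAAGAACTG → Tm = 90°C (≥ 90°C)
Since every base adds ≥2°C, Tm only increases with n, so the threshold is first crossed at n = 29.

n = 29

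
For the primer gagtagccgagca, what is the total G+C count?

Scanning the sequence gives C=3, G=5, A=4, T=1.
Total G or C: 5 + 3 = 8

8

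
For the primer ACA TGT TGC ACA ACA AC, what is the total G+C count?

7

Base counts: G=2, C=5, T=3, A=7
Total G or C: 2 + 5 = 7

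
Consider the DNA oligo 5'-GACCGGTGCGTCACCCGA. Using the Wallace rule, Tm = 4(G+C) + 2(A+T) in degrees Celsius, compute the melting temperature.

62°C

Base counts: C=7, G=6, T=2, A=3
AT pairs contribute 5, GC pairs contribute 13.
Tm = 2(5) + 4(13) = 10 + 52 = 62°C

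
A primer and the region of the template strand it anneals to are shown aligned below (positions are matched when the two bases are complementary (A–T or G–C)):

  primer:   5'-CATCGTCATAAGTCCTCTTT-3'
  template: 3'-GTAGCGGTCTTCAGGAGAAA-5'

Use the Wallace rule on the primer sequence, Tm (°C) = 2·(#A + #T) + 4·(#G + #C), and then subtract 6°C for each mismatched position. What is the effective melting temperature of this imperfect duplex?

44°C

Primer base counts: A=4, T=8, G=2, C=6 → A+T=12, G+C=8
Perfect-match Tm = 2(12) + 4(8) = 24 + 32 = 56°C
Mismatches (positions where the bases are not complementary): 2 (at positions 6, 9)
Effective Tm = 56 − 2×6 = 56 − 12 = 44°C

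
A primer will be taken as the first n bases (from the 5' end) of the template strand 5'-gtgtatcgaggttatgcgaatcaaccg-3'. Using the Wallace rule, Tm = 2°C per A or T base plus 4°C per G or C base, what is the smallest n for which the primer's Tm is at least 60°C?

n = 21

First 20 bases: GTGTATCGAGGTTATGCGAA → Tm = 58°C (< 60°C)
First 21 bases: GTGTATCGAGGTTATGCGAAT → Tm = 60°C (≥ 60°C)
Each additional base adds 2°C (A/T) or 4°C (G/C), so Tm is non-decreasing in n; n = 21 is the first length to reach 60°C.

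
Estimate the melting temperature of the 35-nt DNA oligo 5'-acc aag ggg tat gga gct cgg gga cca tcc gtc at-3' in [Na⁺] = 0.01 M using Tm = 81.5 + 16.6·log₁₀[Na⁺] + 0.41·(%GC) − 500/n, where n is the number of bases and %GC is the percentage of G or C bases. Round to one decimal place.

58.6°C

Length n = 35. Counting bases: G=12, T=6, A=8, C=9
G+C = 21, so %GC = 21/35 × 100 = 60%
Salt term: 16.6 × (-2) = -33.2
GC term: 0.41 × 60 = 24.6; length term: −500/35 = −14.286
Tm = 81.5 + (-33.2) + 24.6 − 14.286 = 58.614 → 58.6°C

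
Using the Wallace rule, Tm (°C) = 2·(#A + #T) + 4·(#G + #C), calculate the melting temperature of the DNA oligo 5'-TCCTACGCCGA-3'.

T=2, G=2, A=2, C=5
So N_AT = 4 and N_GC = 7.
Tm = 4·7 + 2·4 = 28 + 8 = 36°C

36°C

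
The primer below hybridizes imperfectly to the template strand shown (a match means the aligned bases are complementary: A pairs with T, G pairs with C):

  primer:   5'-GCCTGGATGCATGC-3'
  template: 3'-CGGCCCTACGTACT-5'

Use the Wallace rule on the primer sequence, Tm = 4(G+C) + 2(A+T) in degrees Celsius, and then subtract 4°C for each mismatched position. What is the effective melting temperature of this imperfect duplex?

38°C

Primer base counts: A=2, T=3, G=5, C=4 → A+T=5, G+C=9
Perfect-match Tm = 2(5) + 4(9) = 10 + 36 = 46°C
Mismatches (positions where the bases are not complementary): 2 (at positions 4, 14)
Effective Tm = 46 − 2×4 = 46 − 8 = 38°C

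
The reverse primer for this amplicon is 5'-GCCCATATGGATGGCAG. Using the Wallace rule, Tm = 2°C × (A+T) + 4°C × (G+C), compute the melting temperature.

A=4, G=6, T=3, C=4
AT pairs contribute 7, GC pairs contribute 10.
Tm = 2(7) + 4(10) = 14 + 40 = 54°C

54°C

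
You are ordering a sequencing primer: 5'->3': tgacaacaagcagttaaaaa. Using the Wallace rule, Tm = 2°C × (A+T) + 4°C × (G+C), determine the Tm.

52°C

Scanning the sequence gives C=3, T=3, A=11, G=3.
So N_AT = 14 and N_GC = 6.
Tm = 2(14) + 4(6) = 28 + 24 = 52°C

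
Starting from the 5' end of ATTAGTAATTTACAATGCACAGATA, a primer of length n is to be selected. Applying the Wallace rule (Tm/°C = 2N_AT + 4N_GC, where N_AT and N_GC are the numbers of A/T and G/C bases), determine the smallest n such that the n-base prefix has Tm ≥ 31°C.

n = 14

First 13 bases: ATTAGTAATTTAC → Tm = 30°C (< 31°C)
First 14 bases: ATTAGTAATTTACA → Tm = 32°C (≥ 31°C)
Since every base adds ≥2°C, Tm only increases with n, so the threshold is first crossed at n = 14.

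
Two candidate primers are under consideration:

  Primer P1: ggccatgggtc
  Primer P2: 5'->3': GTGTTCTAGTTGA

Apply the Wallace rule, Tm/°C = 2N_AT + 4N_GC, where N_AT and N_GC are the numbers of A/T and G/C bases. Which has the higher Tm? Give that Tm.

Primer P1, 38°C

Primer P1: A+T=3, G+C=8 → Tm = 2(3)+4(8) = 38°C
Primer P2: A+T=8, G+C=5 → Tm = 2(8)+4(5) = 36°C
38°C vs 36°C → primer P1 is higher.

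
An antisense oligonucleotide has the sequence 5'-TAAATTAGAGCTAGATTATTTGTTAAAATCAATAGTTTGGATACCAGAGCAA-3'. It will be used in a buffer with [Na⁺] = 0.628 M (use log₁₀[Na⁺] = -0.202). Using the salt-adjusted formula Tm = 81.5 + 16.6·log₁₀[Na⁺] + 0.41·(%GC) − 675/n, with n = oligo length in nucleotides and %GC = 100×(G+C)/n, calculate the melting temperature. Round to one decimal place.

Length n = 52. Scanning the sequence gives C=5, T=17, A=21, G=9.
G+C = 14, so %GC = 14/52 × 100 = 26.923%
Salt term: 16.6 × (-0.202) = -3.353
GC term: 0.41 × 26.923 = 11.038; length term: −675/52 = −12.981
Tm = 81.5 + (-3.353) + 11.038 − 12.981 = 76.204 → 76.2°C

76.2°C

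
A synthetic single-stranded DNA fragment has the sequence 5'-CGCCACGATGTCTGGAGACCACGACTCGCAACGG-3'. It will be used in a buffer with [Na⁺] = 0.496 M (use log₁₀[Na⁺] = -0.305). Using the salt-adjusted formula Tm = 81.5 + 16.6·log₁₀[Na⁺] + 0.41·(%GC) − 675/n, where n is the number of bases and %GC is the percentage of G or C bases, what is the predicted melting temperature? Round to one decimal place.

Length n = 34. Scanning the sequence gives T=4, G=10, A=8, C=12.
G+C = 22, so %GC = 22/34 × 100 = 64.706%
Salt term: 16.6 × (-0.305) = -5.063
GC term: 0.41 × 64.706 = 26.529; length term: −675/34 = −19.853
Tm = 81.5 + (-5.063) + 26.529 − 19.853 = 83.113 → 83.1°C

83.1°C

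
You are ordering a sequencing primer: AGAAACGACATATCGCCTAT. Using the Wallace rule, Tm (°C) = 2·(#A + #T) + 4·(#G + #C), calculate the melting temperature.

56°C

C=5, G=3, T=4, A=8
So N_AT = 12 and N_GC = 8.
Tm = 4·8 + 2·12 = 32 + 24 = 56°C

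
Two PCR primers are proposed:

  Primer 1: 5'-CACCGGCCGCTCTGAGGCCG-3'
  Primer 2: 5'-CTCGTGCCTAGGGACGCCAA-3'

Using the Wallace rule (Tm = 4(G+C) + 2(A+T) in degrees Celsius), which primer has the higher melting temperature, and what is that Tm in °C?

Primer 1, 72°C

Primer 1: A+T=4, G+C=16 → Tm = 2(4)+4(16) = 72°C
Primer 2: A+T=7, G+C=13 → Tm = 2(7)+4(13) = 66°C
72°C vs 66°C → primer 1 is higher.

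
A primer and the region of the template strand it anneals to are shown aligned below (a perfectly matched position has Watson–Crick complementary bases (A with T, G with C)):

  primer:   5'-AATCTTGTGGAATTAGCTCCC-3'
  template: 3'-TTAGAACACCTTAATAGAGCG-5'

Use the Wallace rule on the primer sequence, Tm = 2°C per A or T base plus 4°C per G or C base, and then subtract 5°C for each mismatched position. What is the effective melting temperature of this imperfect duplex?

Primer base counts: A=5, T=7, G=4, C=5 → A+T=12, G+C=9
Perfect-match Tm = 2(12) + 4(9) = 24 + 36 = 60°C
Mismatches (positions where the bases are not complementary): 2 (at positions 16, 20)
Effective Tm = 60 − 2×5 = 60 − 10 = 50°C

50°C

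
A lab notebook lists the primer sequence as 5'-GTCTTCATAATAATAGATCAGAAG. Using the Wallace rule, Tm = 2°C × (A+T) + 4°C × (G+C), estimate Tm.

Scanning the sequence gives C=3, G=4, A=10, T=7.
So N_AT = 17 and N_GC = 7.
Tm = 2(17) + 4(7) = 34 + 28 = 62°C

62°C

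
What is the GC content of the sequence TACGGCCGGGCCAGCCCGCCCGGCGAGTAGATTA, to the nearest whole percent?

71%

Counting bases: T=4, G=12, C=12, A=6
G+C = 12 + 12 = 24 out of 34 bases
%GC = 24/34 × 100 = 70.59% ≈ 71%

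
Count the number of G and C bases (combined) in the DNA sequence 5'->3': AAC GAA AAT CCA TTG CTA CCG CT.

10

C=7, A=8, G=3, T=5
Total G or C: 3 + 7 = 10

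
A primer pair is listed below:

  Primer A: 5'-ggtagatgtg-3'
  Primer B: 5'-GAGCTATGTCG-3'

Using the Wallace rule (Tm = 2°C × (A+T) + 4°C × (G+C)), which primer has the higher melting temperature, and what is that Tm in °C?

Primer B, 34°C

Primer A: A+T=5, G+C=5 → Tm = 2(5)+4(5) = 30°C
Primer B: A+T=5, G+C=6 → Tm = 2(5)+4(6) = 34°C
30°C vs 34°C → primer B is higher.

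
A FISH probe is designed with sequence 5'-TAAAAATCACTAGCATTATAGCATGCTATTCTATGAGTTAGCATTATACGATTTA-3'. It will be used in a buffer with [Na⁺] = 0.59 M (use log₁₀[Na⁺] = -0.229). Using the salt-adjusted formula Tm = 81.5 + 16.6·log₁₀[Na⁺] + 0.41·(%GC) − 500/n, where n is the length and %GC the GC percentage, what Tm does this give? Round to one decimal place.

79.8°C

Length n = 55. Base counts: A=20, G=7, C=8, T=20
G+C = 15, so %GC = 15/55 × 100 = 27.273%
Salt term: 16.6 × (-0.229) = -3.801
GC term: 0.41 × 27.273 = 11.182; length term: −500/55 = −9.091
Tm = 81.5 + (-3.801) + 11.182 − 9.091 = 79.79 → 79.8°C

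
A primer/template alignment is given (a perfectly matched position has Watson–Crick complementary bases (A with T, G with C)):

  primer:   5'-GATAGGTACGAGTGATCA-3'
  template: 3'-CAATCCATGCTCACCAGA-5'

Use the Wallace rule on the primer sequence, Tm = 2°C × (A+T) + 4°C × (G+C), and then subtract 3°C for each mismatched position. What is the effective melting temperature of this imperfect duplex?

43°C

Primer base counts: A=6, T=4, G=6, C=2 → A+T=10, G+C=8
Perfect-match Tm = 2(10) + 4(8) = 20 + 32 = 52°C
Mismatches (positions where the bases are not complementary): 3 (at positions 2, 15, 18)
Effective Tm = 52 − 3×3 = 52 − 9 = 43°C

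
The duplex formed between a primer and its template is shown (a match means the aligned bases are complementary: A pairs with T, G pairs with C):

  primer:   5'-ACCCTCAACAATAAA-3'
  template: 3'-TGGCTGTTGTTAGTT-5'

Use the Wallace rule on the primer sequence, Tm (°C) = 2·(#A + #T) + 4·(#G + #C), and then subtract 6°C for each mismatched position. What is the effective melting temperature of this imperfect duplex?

22°C

Primer base counts: A=8, T=2, G=0, C=5 → A+T=10, G+C=5
Perfect-match Tm = 2(10) + 4(5) = 20 + 20 = 40°C
Mismatches (positions where the bases are not complementary): 3 (at positions 4, 5, 13)
Effective Tm = 40 − 3×6 = 40 − 18 = 22°C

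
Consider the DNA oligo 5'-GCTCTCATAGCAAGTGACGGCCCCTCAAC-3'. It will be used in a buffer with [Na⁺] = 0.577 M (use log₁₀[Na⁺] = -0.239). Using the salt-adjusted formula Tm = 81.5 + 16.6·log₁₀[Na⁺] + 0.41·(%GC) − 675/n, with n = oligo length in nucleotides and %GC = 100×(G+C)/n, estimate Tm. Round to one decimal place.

Length n = 29. Scanning the sequence gives T=5, C=11, A=7, G=6.
G+C = 17, so %GC = 17/29 × 100 = 58.621%
Salt term: 16.6 × (-0.239) = -3.967
GC term: 0.41 × 58.621 = 24.035; length term: −675/29 = −23.276
Tm = 81.5 + (-3.967) + 24.035 − 23.276 = 78.292 → 78.3°C

78.3°C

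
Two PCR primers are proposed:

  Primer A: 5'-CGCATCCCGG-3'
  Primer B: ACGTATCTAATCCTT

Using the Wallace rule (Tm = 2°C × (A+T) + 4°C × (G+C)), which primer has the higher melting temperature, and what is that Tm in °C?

Primer B, 40°C

Primer A: A+T=2, G+C=8 → Tm = 2(2)+4(8) = 36°C
Primer B: A+T=10, G+C=5 → Tm = 2(10)+4(5) = 40°C
36°C vs 40°C → primer B is higher.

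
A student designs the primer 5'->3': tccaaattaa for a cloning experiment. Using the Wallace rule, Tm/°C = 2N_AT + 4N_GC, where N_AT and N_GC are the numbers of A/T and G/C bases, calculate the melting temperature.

Base counts: C=2, G=0, T=3, A=5
So N_AT = 8 and N_GC = 2.
Tm = 4·2 + 2·8 = 8 + 16 = 24°C

24°C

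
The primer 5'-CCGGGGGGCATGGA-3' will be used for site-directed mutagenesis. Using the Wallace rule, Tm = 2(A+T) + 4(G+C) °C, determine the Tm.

50°C

Base counts: G=8, C=3, T=1, A=2
AT pairs contribute 3, GC pairs contribute 11.
Tm = 2×3 + 4×11 = 50°C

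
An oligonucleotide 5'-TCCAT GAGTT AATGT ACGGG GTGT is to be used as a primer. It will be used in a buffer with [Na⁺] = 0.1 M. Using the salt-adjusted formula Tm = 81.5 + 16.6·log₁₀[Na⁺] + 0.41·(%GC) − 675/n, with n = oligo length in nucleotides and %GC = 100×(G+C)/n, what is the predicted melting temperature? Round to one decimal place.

Length n = 24. Counting bases: G=8, T=8, C=3, A=5
G+C = 11, so %GC = 11/24 × 100 = 45.833%
Salt term: 16.6 × (-1) = -16.6
GC term: 0.41 × 45.833 = 18.792; length term: −675/24 = −28.125
Tm = 81.5 + (-16.6) + 18.792 − 28.125 = 55.567 → 55.6°C

55.6°C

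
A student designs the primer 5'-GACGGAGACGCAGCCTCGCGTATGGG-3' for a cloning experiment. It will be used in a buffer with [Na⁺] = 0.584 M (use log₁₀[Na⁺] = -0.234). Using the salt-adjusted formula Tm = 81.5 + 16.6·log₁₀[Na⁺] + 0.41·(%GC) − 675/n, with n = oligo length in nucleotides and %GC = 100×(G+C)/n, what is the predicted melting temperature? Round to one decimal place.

80.0°C

Length n = 26. Scanning the sequence gives G=11, A=5, C=7, T=3.
G+C = 18, so %GC = 18/26 × 100 = 69.231%
Salt term: 16.6 × (-0.234) = -3.884
GC term: 0.41 × 69.231 = 28.385; length term: −675/26 = −25.962
Tm = 81.5 + (-3.884) + 28.385 − 25.962 = 80.039 → 80.0°C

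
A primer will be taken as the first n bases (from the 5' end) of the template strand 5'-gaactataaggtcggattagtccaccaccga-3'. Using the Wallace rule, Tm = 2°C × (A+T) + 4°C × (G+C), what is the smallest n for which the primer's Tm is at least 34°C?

n = 13

First 12 bases: GAACTATAAGGT → Tm = 32°C (< 34°C)
First 13 bases: GAACTATAAGGTC → Tm = 36°C (≥ 34°C)
Since every base adds ≥2°C, Tm only increases with n, so the threshold is first crossed at n = 13.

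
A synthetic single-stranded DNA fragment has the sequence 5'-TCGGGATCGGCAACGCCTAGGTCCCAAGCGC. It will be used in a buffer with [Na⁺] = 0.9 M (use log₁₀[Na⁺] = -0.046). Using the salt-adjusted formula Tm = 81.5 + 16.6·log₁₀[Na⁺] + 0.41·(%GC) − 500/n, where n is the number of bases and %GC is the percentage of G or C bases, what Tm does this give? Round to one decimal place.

92.4°C

Length n = 31. Scanning the sequence gives A=6, G=10, T=4, C=11.
G+C = 21, so %GC = 21/31 × 100 = 67.742%
Salt term: 16.6 × (-0.046) = -0.764
GC term: 0.41 × 67.742 = 27.774; length term: −500/31 = −16.129
Tm = 81.5 + (-0.764) + 27.774 − 16.129 = 92.381 → 92.4°C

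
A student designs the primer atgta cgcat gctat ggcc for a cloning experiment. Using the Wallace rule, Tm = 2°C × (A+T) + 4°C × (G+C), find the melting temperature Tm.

Counting bases: T=5, G=5, A=4, C=5
A+T = 9, G+C = 10
Tm = 4·10 + 2·9 = 40 + 18 = 58°C

58°C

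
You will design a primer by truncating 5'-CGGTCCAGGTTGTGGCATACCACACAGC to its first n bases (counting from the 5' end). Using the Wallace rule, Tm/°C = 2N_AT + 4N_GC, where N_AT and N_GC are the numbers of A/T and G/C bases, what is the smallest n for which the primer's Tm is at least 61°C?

First 19 bases: CGGTCCAGGTTGTGGCATA → Tm = 60°C (< 61°C)
First 20 bases: CGGTCCAGGTTGTGGCATAC → Tm = 64°C (≥ 61°C)
Each additional base adds 2°C (A/T) or 4°C (G/C), so Tm is non-decreasing in n; n = 20 is the first length to reach 61°C.

n = 20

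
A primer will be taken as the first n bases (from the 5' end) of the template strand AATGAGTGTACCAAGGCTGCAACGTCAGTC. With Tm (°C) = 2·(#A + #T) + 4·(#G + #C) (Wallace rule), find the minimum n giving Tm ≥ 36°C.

n = 13

First 12 bases: AATGAGTGTACC → Tm = 34°C (< 36°C)
First 13 bases: AATGAGTGTACCA → Tm = 36°C (≥ 36°C)
Each additional base adds 2°C (A/T) or 4°C (G/C), so Tm is non-decreasing in n; n = 13 is the first length to reach 36°C.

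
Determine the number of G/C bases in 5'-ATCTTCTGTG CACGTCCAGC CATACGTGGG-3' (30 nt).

Scanning the sequence gives A=5, C=9, G=8, T=8.
Total G or C: 8 + 9 = 17

17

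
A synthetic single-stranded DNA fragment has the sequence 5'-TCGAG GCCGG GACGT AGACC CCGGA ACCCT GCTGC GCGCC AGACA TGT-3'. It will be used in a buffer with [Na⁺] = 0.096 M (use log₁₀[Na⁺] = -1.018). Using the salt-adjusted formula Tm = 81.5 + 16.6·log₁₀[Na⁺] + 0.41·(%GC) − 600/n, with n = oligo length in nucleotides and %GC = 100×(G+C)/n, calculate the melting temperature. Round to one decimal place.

Length n = 48. Scanning the sequence gives A=9, G=16, C=17, T=6.
G+C = 33, so %GC = 33/48 × 100 = 68.75%
Salt term: 16.6 × (-1.018) = -16.899
GC term: 0.41 × 68.75 = 28.188; length term: −600/48 = −12.5
Tm = 81.5 + (-16.899) + 28.188 − 12.5 = 80.289 → 80.3°C

80.3°C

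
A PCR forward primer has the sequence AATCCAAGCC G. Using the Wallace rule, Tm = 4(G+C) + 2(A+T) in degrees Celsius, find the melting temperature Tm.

Counting bases: A=4, T=1, C=4, G=2
AT pairs contribute 5, GC pairs contribute 6.
Tm = 4·6 + 2·5 = 24 + 10 = 34°C

34°C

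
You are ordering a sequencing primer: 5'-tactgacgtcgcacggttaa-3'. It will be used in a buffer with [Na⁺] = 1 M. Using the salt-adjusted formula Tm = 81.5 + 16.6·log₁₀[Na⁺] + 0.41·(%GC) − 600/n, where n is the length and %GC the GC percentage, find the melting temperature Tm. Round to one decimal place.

72.0°C

Length n = 20. Base counts: T=5, C=5, A=5, G=5
G+C = 10, so %GC = 10/20 × 100 = 50%
Salt term: 16.6 × (0) = 0
GC term: 0.41 × 50 = 20.5; length term: −600/20 = −30
Tm = 81.5 + (0) + 20.5 − 30 = 72 → 72.0°C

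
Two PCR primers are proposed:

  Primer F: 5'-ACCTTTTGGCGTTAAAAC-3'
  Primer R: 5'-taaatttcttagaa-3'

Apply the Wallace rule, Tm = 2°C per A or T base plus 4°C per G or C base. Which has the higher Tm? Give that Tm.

Primer F: A+T=11, G+C=7 → Tm = 2(11)+4(7) = 50°C
Primer R: A+T=12, G+C=2 → Tm = 2(12)+4(2) = 32°C
50°C vs 32°C → primer F is higher.

Primer F, 50°C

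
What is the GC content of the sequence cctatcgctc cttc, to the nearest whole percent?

57%

C=7, A=1, T=5, G=1
G+C = 1 + 7 = 8 out of 14 bases
%GC = 8/14 × 100 = 57.14% ≈ 57%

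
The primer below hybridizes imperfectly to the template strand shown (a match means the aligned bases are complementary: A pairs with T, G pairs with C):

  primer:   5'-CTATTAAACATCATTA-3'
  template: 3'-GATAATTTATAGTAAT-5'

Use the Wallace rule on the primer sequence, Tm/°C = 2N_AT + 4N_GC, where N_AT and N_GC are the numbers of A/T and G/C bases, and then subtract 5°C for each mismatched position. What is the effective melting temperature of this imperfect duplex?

33°C

Primer base counts: A=7, T=6, G=0, C=3 → A+T=13, G+C=3
Perfect-match Tm = 2(13) + 4(3) = 26 + 12 = 38°C
Mismatches (positions where the bases are not complementary): 1 (at position 9)
Effective Tm = 38 − 1×5 = 38 − 5 = 33°C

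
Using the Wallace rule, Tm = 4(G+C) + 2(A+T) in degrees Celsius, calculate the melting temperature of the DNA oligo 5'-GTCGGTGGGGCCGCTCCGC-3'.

70°C

Base counts: G=9, A=0, C=7, T=3
AT pairs contribute 3, GC pairs contribute 16.
Tm = 4·16 + 2·3 = 64 + 6 = 70°C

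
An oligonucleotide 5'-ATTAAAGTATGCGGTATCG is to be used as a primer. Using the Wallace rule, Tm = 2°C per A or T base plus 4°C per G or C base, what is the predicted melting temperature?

52°C

A=6, C=2, G=5, T=6
So N_AT = 12 and N_GC = 7.
Tm = 2×12 + 4×7 = 52°C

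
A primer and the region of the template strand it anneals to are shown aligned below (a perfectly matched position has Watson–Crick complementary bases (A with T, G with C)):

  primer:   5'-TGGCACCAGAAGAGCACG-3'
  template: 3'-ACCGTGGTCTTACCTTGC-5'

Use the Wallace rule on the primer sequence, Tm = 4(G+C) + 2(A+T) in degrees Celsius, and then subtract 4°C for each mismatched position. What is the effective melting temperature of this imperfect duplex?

Primer base counts: A=6, T=1, G=6, C=5 → A+T=7, G+C=11
Perfect-match Tm = 2(7) + 4(11) = 14 + 44 = 58°C
Mismatches (positions where the bases are not complementary): 3 (at positions 12, 13, 15)
Effective Tm = 58 − 3×4 = 58 − 12 = 46°C

46°C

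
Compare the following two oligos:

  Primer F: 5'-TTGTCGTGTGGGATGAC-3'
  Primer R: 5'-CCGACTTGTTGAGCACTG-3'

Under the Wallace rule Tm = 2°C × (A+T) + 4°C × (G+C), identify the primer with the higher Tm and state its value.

Primer R, 56°C

Primer F: A+T=8, G+C=9 → Tm = 2(8)+4(9) = 52°C
Primer R: A+T=8, G+C=10 → Tm = 2(8)+4(10) = 56°C
52°C vs 56°C → primer R is higher.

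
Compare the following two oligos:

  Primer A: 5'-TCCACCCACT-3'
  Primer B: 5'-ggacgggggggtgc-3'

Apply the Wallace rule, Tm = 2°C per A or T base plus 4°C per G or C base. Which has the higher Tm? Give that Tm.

Primer A: A+T=4, G+C=6 → Tm = 2(4)+4(6) = 32°C
Primer B: A+T=2, G+C=12 → Tm = 2(2)+4(12) = 52°C
32°C vs 52°C → primer B is higher.

Primer B, 52°C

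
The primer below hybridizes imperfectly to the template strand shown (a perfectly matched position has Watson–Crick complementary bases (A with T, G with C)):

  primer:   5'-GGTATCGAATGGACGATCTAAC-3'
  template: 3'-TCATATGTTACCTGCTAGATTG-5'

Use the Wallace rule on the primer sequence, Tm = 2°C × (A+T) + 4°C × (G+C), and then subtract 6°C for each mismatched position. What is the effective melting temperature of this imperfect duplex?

Primer base counts: A=7, T=5, G=6, C=4 → A+T=12, G+C=10
Perfect-match Tm = 2(12) + 4(10) = 24 + 40 = 64°C
Mismatches (positions where the bases are not complementary): 3 (at positions 1, 6, 7)
Effective Tm = 64 − 3×6 = 64 − 18 = 46°C

46°C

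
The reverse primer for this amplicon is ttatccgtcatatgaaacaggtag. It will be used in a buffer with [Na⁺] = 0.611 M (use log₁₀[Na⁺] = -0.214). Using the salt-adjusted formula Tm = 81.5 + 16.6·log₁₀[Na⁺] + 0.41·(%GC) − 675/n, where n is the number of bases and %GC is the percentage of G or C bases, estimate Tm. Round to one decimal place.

65.2°C

Length n = 24. Base counts: G=5, A=8, C=4, T=7
G+C = 9, so %GC = 9/24 × 100 = 37.5%
Salt term: 16.6 × (-0.214) = -3.552
GC term: 0.41 × 37.5 = 15.375; length term: −675/24 = −28.125
Tm = 81.5 + (-3.552) + 15.375 − 28.125 = 65.198 → 65.2°C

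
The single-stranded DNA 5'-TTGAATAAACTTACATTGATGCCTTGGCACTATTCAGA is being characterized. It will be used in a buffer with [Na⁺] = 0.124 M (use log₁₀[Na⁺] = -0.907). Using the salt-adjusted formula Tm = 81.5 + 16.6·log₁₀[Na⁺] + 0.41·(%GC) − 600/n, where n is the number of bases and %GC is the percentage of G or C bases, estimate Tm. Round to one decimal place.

64.7°C

Length n = 38. C=7, G=6, T=13, A=12
G+C = 13, so %GC = 13/38 × 100 = 34.211%
Salt term: 16.6 × (-0.907) = -15.056
GC term: 0.41 × 34.211 = 14.027; length term: −600/38 = −15.789
Tm = 81.5 + (-15.056) + 14.027 − 15.789 = 64.682 → 64.7°C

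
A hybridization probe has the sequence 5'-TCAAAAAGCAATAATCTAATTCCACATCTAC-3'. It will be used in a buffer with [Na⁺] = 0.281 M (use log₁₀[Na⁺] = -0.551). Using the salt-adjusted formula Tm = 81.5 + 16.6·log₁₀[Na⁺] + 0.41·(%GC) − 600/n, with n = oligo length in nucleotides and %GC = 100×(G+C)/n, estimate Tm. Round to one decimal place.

Length n = 31. Scanning the sequence gives G=1, C=8, A=14, T=8.
G+C = 9, so %GC = 9/31 × 100 = 29.032%
Salt term: 16.6 × (-0.551) = -9.147
GC term: 0.41 × 29.032 = 11.903; length term: −600/31 = −19.355
Tm = 81.5 + (-9.147) + 11.903 − 19.355 = 64.901 → 64.9°C

64.9°C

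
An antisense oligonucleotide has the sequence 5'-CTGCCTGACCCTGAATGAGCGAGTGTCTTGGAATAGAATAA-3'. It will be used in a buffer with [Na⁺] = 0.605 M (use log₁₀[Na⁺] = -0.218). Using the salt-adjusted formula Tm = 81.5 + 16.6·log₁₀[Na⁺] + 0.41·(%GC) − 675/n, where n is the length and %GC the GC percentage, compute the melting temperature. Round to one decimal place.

80.4°C

Length n = 41. Base counts: G=11, C=8, T=10, A=12
G+C = 19, so %GC = 19/41 × 100 = 46.341%
Salt term: 16.6 × (-0.218) = -3.619
GC term: 0.41 × 46.341 = 19; length term: −675/41 = −16.463
Tm = 81.5 + (-3.619) + 19 − 16.463 = 80.418 → 80.4°C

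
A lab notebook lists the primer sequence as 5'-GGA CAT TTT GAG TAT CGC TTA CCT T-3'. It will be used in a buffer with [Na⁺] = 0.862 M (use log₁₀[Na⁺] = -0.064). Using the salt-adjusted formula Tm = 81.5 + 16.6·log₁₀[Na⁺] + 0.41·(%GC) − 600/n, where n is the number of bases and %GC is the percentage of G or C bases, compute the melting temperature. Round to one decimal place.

72.8°C

Length n = 25. Counting bases: C=5, T=10, A=5, G=5
G+C = 10, so %GC = 10/25 × 100 = 40%
Salt term: 16.6 × (-0.064) = -1.062
GC term: 0.41 × 40 = 16.4; length term: −600/25 = −24
Tm = 81.5 + (-1.062) + 16.4 − 24 = 72.838 → 72.8°C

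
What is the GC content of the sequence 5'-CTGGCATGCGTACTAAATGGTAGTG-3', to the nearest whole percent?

T=7, C=4, G=8, A=6
G+C = 8 + 4 = 12 out of 25 bases
%GC = 12/25 × 100 = 48% ≈ 48%

48%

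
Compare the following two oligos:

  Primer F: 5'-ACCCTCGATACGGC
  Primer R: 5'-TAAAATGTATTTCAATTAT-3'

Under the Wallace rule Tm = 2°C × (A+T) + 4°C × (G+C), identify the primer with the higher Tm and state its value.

Primer F, 46°C

Primer F: A+T=5, G+C=9 → Tm = 2(5)+4(9) = 46°C
Primer R: A+T=17, G+C=2 → Tm = 2(17)+4(2) = 42°C
46°C vs 42°C → primer F is higher.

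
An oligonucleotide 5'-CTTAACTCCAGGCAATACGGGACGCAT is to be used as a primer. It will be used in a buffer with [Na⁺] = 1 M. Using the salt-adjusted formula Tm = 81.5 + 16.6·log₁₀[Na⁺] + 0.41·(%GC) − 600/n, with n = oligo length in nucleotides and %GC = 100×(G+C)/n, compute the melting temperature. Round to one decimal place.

80.5°C

Length n = 27. Base counts: G=6, T=5, A=8, C=8
G+C = 14, so %GC = 14/27 × 100 = 51.852%
Salt term: 16.6 × (0) = 0
GC term: 0.41 × 51.852 = 21.259; length term: −600/27 = −22.222
Tm = 81.5 + (0) + 21.259 − 22.222 = 80.537 → 80.5°C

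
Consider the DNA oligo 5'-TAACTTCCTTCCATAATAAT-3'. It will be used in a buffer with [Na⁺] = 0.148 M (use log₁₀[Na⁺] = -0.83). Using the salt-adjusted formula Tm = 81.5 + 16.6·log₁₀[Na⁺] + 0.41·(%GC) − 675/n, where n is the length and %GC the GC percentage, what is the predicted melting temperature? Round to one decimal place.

Length n = 20. C=5, A=7, G=0, T=8
G+C = 5, so %GC = 5/20 × 100 = 25%
Salt term: 16.6 × (-0.83) = -13.778
GC term: 0.41 × 25 = 10.25; length term: −675/20 = −33.75
Tm = 81.5 + (-13.778) + 10.25 − 33.75 = 44.222 → 44.2°C

44.2°C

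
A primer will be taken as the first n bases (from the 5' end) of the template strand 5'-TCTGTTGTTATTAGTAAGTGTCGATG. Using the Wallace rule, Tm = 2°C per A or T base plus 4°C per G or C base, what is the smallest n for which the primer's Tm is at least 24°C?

n = 9

First 8 bases: TCTGTTGT → Tm = 22°C (< 24°C)
First 9 bases: TCTGTTGTT → Tm = 24°C (≥ 24°C)
Since every base adds ≥2°C, Tm only increases with n, so the threshold is first crossed at n = 9.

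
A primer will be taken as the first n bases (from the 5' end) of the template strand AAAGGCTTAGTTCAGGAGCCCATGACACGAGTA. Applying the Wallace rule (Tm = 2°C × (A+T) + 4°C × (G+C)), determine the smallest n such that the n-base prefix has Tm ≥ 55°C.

First 18 bases: AAAGGCTTAGTTCAGGAG → Tm = 52°C (< 55°C)
First 19 bases: AAAGGCTTAGTTCAGGAGC → Tm = 56°C (≥ 55°C)
Each additional base adds 2°C (A/T) or 4°C (G/C), so Tm is non-decreasing in n; n = 19 is the first length to reach 55°C.

n = 19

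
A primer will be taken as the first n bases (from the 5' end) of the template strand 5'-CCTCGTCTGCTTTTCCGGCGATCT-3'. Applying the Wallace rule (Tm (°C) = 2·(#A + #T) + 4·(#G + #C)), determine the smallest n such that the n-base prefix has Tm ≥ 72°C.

First 22 bases: CCTCGTCTGCTTTTCCGGCGAT → Tm = 70°C (< 72°C)
First 23 bases: CCTCGTCTGCTTTTCCGGCGATC → Tm = 74°C (≥ 72°C)
Since every base adds ≥2°C, Tm only increases with n, so the threshold is first crossed at n = 23.

n = 23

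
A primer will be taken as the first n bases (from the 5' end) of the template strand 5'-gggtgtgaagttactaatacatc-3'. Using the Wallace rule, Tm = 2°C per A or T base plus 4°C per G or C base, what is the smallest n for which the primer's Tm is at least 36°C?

n = 12

First 11 bases: GGGTGTGAAGT → Tm = 34°C (< 36°C)
First 12 bases: GGGTGTGAAGTT → Tm = 36°C (≥ 36°C)
Since every base adds ≥2°C, Tm only increases with n, so the threshold is first crossed at n = 12.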